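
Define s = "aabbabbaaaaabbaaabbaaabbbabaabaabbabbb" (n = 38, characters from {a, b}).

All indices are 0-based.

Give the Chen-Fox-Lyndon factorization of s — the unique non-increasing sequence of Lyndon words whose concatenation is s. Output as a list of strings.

["aabbabb", "aaaaabbaaabbaaabbbabaabaabbabbb"]

emit factor 1: 'aabbabb' (i=0, period=7)
emit factor 2: 'aaaaabbaaabbaaabbbabaabaabbabbb' (i=7, period=31)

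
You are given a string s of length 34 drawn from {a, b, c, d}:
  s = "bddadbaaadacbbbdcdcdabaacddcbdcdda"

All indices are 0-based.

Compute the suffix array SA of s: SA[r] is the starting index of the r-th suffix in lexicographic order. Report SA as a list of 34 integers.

[33, 6, 22, 7, 20, 10, 23, 8, 3, 5, 21, 12, 13, 14, 28, 0, 11, 27, 18, 16, 30, 24, 32, 19, 9, 2, 4, 26, 17, 15, 29, 31, 1, 25]

rank | idx | suffix
   0 |  33 | a
   1 |   6 | aaadacbbbdcdcdabaacddcbdcdda
   2 |  22 | aacddcbdcdda
   3 |   7 | aadacbbbdcdcdabaacddcbdcdda
   4 |  20 | abaacddcbdcdda
   5 |  10 | acbbbdcdcdabaacddcbdcdda
   6 |  23 | acddcbdcdda
   7 |   8 | adacbbbdcdcdabaacddcbdcdda
   8 |   3 | adbaaadacbbbdcdcdabaacddcbdcdda
   9 |   5 | baaadacbbbdcdcdabaacddcbdcdda
  10 |  21 | baacddcbdcdda
  11 |  12 | bbbdcdcdabaacddcbdcdda
  12 |  13 | bbdcdcdabaacddcbdcdda
  13 |  14 | bdcdcdabaacddcbdcdda
  14 |  28 | bdcdda
  15 |   0 | bddadbaaadacbbbdcdcdabaacddcbdcdda
  16 |  11 | cbbbdcdcdabaacddcbdcdda
  17 |  27 | cbdcdda
  18 |  18 | cdabaacddcbdcdda
  19 |  16 | cdcdabaacddcbdcdda
  20 |  30 | cdda
  21 |  24 | cddcbdcdda
  22 |  32 | da
  23 |  19 | dabaacddcbdcdda
  24 |   9 | dacbbbdcdcdabaacddcbdcdda
  25 |   2 | dadbaaadacbbbdcdcdabaacddcbdcdda
  26 |   4 | dbaaadacbbbdcdcdabaacddcbdcdda
  27 |  26 | dcbdcdda
  28 |  17 | dcdabaacddcbdcdda
  29 |  15 | dcdcdabaacddcbdcdda
  30 |  29 | dcdda
  31 |  31 | dda
  32 |   1 | ddadbaaadacbbbdcdcdabaacddcbdcdda
  33 |  25 | ddcbdcdda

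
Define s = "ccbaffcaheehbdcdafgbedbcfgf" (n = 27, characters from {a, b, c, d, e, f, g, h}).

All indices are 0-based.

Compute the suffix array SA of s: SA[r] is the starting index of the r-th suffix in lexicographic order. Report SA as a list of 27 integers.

rank | idx | suffix
   0 |   3 | affcaheehbdcdafgbedbcfgf
   1 |  16 | afgbedbcfgf
   2 |   7 | aheehbdcdafgbedbcfgf
   3 |   2 | baffcaheehbdcdafgbedbcfgf
   4 |  22 | bcfgf
   5 |  12 | bdcdafgbedbcfgf
   6 |  19 | bedbcfgf
   7 |   6 | caheehbdcdafgbedbcfgf
   8 |   1 | cbaffcaheehbdcdafgbedbcfgf
   9 |   0 | ccbaffcaheehbdcdafgbedbcfgf
  10 |  14 | cdafgbedbcfgf
  11 |  23 | cfgf
  12 |  15 | dafgbedbcfgf
  13 |  21 | dbcfgf
  14 |  13 | dcdafgbedbcfgf
  15 |  20 | edbcfgf
  16 |   9 | eehbdcdafgbedbcfgf
  17 |  10 | ehbdcdafgbedbcfgf
  18 |  26 | f
  19 |   5 | fcaheehbdcdafgbedbcfgf
  20 |   4 | ffcaheehbdcdafgbedbcfgf
  21 |  17 | fgbedbcfgf
  22 |  24 | fgf
  23 |  18 | gbedbcfgf
  24 |  25 | gf
  25 |  11 | hbdcdafgbedbcfgf
  26 |   8 | heehbdcdafgbedbcfgf

[3, 16, 7, 2, 22, 12, 19, 6, 1, 0, 14, 23, 15, 21, 13, 20, 9, 10, 26, 5, 4, 17, 24, 18, 25, 11, 8]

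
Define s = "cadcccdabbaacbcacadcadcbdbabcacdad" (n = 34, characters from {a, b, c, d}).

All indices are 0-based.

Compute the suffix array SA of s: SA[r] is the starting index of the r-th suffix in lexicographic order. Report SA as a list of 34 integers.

[10, 7, 26, 15, 11, 29, 32, 17, 20, 1, 9, 25, 8, 13, 27, 23, 14, 28, 16, 19, 0, 12, 22, 3, 4, 5, 30, 33, 6, 31, 24, 18, 21, 2]

rank→(start, suffix):
  0 → (10, 'aacbcacadcadcbdbabcacdad')
  1 → (7, 'abbaacbcacadcadcbdbabcacdad')
  2 → (26, 'abcacdad')
  3 → (15, 'acadcadcbdbabcacdad')
  4 → (11, 'acbcacadcadcbdbabcacdad')
  5 → (29, 'acdad')
  6 → (32, 'ad')
  7 → (17, 'adcadcbdbabcacdad')
  8 → (20, 'adcbdbabcacdad')
  9 → (1, 'adcccdabbaacbcacadcadcbdbabcacdad')
  10 → (9, 'baacbcacadcadcbdbabcacdad')
  11 → (25, 'babcacdad')
  12 → (8, 'bbaacbcacadcadcbdbabcacdad')
  13 → (13, 'bcacadcadcbdbabcacdad')
  14 → (27, 'bcacdad')
  15 → (23, 'bdbabcacdad')
  16 → (14, 'cacadcadcbdbabcacdad')
  17 → (28, 'cacdad')
  18 → (16, 'cadcadcbdbabcacdad')
  19 → (19, 'cadcbdbabcacdad')
  20 → (0, 'cadcccdabbaacbcacadcadcbdbabcacdad')
  21 → (12, 'cbcacadcadcbdbabcacdad')
  22 → (22, 'cbdbabcacdad')
  23 → (3, 'cccdabbaacbcacadcadcbdbabcacdad')
  24 → (4, 'ccdabbaacbcacadcadcbdbabcacdad')
  25 → (5, 'cdabbaacbcacadcadcbdbabcacdad')
  26 → (30, 'cdad')
  27 → (33, 'd')
  28 → (6, 'dabbaacbcacadcadcbdbabcacdad')
  29 → (31, 'dad')
  30 → (24, 'dbabcacdad')
  31 → (18, 'dcadcbdbabcacdad')
  32 → (21, 'dcbdbabcacdad')
  33 → (2, 'dcccdabbaacbcacadcadcbdbabcacdad')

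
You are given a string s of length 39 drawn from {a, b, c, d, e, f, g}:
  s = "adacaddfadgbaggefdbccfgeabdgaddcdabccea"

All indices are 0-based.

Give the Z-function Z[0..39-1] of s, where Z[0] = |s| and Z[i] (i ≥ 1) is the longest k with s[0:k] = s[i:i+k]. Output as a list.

Z[0]=39
i=1: fresh scan; Z[1]=0
i=2: fresh scan; Z[2]=1 extend→box=[2,3)
i=3: fresh scan; Z[3]=0
i=4: fresh scan; Z[4]=2 extend→box=[4,6)
i=5: min(r-i=1, Z[1]=0)=0; Z[5]=0
i=6: fresh scan; Z[6]=0
i=7: fresh scan; Z[7]=0
i=8: fresh scan; Z[8]=2 extend→box=[8,10)
i=9: min(r-i=1, Z[1]=0)=0; Z[9]=0
i=10: fresh scan; Z[10]=0
i=11: fresh scan; Z[11]=0
i=12: fresh scan; Z[12]=1 extend→box=[12,13)
i=13: fresh scan; Z[13]=0
i=14: fresh scan; Z[14]=0
i=15: fresh scan; Z[15]=0
i=16: fresh scan; Z[16]=0
i=17: fresh scan; Z[17]=0
i=18: fresh scan; Z[18]=0
i=19: fresh scan; Z[19]=0
i=20: fresh scan; Z[20]=0
i=21: fresh scan; Z[21]=0
i=22: fresh scan; Z[22]=0
i=23: fresh scan; Z[23]=0
i=24: fresh scan; Z[24]=1 extend→box=[24,25)
i=25: fresh scan; Z[25]=0
i=26: fresh scan; Z[26]=0
i=27: fresh scan; Z[27]=0
i=28: fresh scan; Z[28]=2 extend→box=[28,30)
i=29: min(r-i=1, Z[1]=0)=0; Z[29]=0
i=30: fresh scan; Z[30]=0
i=31: fresh scan; Z[31]=0
i=32: fresh scan; Z[32]=0
i=33: fresh scan; Z[33]=1 extend→box=[33,34)
i=34: fresh scan; Z[34]=0
i=35: fresh scan; Z[35]=0
i=36: fresh scan; Z[36]=0
i=37: fresh scan; Z[37]=0
i=38: fresh scan; Z[38]=1 extend→box=[38,39)

[39, 0, 1, 0, 2, 0, 0, 0, 2, 0, 0, 0, 1, 0, 0, 0, 0, 0, 0, 0, 0, 0, 0, 0, 1, 0, 0, 0, 2, 0, 0, 0, 0, 1, 0, 0, 0, 0, 1]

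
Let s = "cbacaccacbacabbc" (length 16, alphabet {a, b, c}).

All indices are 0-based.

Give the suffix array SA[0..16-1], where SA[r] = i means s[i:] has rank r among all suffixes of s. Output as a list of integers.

[12, 10, 2, 7, 4, 9, 1, 13, 14, 15, 11, 6, 3, 8, 0, 5]

sorted suffixes:
  #0 SA[0]=12  'abbc'
  #1 SA[1]=10  'acabbc'
  #2 SA[2]=2  'acaccacbacabbc'
  #3 SA[3]=7  'acbacabbc'
  #4 SA[4]=4  'accacbacabbc'
  #5 SA[5]=9  'bacabbc'
  #6 SA[6]=1  'bacaccacbacabbc'
  #7 SA[7]=13  'bbc'
  #8 SA[8]=14  'bc'
  #9 SA[9]=15  'c'
  #10 SA[10]=11  'cabbc'
  #11 SA[11]=6  'cacbacabbc'
  #12 SA[12]=3  'caccacbacabbc'
  #13 SA[13]=8  'cbacabbc'
  #14 SA[14]=0  'cbacaccacbacabbc'
  #15 SA[15]=5  'ccacbacabbc'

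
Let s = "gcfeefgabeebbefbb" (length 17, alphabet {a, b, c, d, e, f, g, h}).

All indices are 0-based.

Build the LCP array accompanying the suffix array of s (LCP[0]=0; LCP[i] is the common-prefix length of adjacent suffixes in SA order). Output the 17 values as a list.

[0, 0, 1, 2, 1, 2, 0, 0, 1, 2, 1, 2, 0, 1, 1, 0, 1]

rank→(start, suffix):
  0 → (7, 'abeebbefbb')
  1 → (16, 'b')
  2 → (15, 'bb')
  3 → (11, 'bbefbb')
  4 → (8, 'beebbefbb')
  5 → (12, 'befbb')
  6 → (1, 'cfeefgabeebbefbb')
  7 → (10, 'ebbefbb')
  8 → (9, 'eebbefbb')
  9 → (3, 'eefgabeebbefbb')
  10 → (13, 'efbb')
  11 → (4, 'efgabeebbefbb')
  12 → (14, 'fbb')
  13 → (2, 'feefgabeebbefbb')
  14 → (5, 'fgabeebbefbb')
  15 → (6, 'gabeebbefbb')
  16 → (0, 'gcfeefgabeebbefbb')

SA = [7, 16, 15, 11, 8, 12, 1, 10, 9, 3, 13, 4, 14, 2, 5, 6, 0]
[i] adj suffixes → lcp
  [1] 7/16 → 0 ('')
  [2] 16/15 → 1 ('b')
  [3] 15/11 → 2 ('bb')
  [4] 11/8 → 1 ('b')
  [5] 8/12 → 2 ('be')
  [6] 12/1 → 0 ('')
  [7] 1/10 → 0 ('')
  [8] 10/9 → 1 ('e')
  [9] 9/3 → 2 ('ee')
  [10] 3/13 → 1 ('e')
  [11] 13/4 → 2 ('ef')
  [12] 4/14 → 0 ('')
  [13] 14/2 → 1 ('f')
  [14] 2/5 → 1 ('f')
  [15] 5/6 → 0 ('')
  [16] 6/0 → 1 ('g')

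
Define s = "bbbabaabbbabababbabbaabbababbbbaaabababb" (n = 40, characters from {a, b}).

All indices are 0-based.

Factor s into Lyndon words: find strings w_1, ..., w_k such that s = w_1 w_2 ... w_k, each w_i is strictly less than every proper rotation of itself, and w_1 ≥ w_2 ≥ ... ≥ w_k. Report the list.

emit factor 1: 'b' (i=0, period=1)
emit factor 2: 'b' (i=1, period=1)
emit factor 3: 'b' (i=2, period=1)
emit factor 4: 'ab' (i=3, period=2)
emit factor 5: 'aabbbabababbabb' (i=5, period=15)
emit factor 6: 'aabbababbbb' (i=20, period=11)
emit factor 7: 'aaabababb' (i=31, period=9)

["b", "b", "b", "ab", "aabbbabababbabb", "aabbababbbb", "aaabababb"]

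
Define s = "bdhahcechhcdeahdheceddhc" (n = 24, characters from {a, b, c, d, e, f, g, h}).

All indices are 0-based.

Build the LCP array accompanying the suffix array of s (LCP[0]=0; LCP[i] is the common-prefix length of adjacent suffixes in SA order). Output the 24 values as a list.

sorted suffixes:
  #0 SA[0]=3  'ahcechhcdeahdheceddhc'
  #1 SA[1]=13  'ahdheceddhc'
  #2 SA[2]=0  'bdhahcechhcdeahdheceddhc'
  #3 SA[3]=23  'c'
  #4 SA[4]=10  'cdeahdheceddhc'
  #5 SA[5]=5  'cechhcdeahdheceddhc'
  #6 SA[6]=18  'ceddhc'
  #7 SA[7]=7  'chhcdeahdheceddhc'
  #8 SA[8]=20  'ddhc'
  #9 SA[9]=11  'deahdheceddhc'
  #10 SA[10]=1  'dhahcechhcdeahdheceddhc'
  #11 SA[11]=21  'dhc'
  #12 SA[12]=15  'dheceddhc'
  #13 SA[13]=12  'eahdheceddhc'
  #14 SA[14]=17  'eceddhc'
  #15 SA[15]=6  'echhcdeahdheceddhc'
  #16 SA[16]=19  'eddhc'
  #17 SA[17]=2  'hahcechhcdeahdheceddhc'
  #18 SA[18]=22  'hc'
  #19 SA[19]=9  'hcdeahdheceddhc'
  #20 SA[20]=4  'hcechhcdeahdheceddhc'
  #21 SA[21]=14  'hdheceddhc'
  #22 SA[22]=16  'heceddhc'
  #23 SA[23]=8  'hhcdeahdheceddhc'

SA = [3, 13, 0, 23, 10, 5, 18, 7, 20, 11, 1, 21, 15, 12, 17, 6, 19, 2, 22, 9, 4, 14, 16, 8]
rank  pair      lcp
   1  s[3:],s[13:]  2  'ah'
   2  s[13:],s[0:]  0  ''
   3  s[0:],s[23:]  0  ''
   4  s[23:],s[10:]  1  'c'
   5  s[10:],s[5:]  1  'c'
   6  s[5:],s[18:]  2  'ce'
   7  s[18:],s[7:]  1  'c'
   8  s[7:],s[20:]  0  ''
   9  s[20:],s[11:]  1  'd'
  10  s[11:],s[1:]  1  'd'
  11  s[1:],s[21:]  2  'dh'
  12  s[21:],s[15:]  2  'dh'
  13  s[15:],s[12:]  0  ''
  14  s[12:],s[17:]  1  'e'
  15  s[17:],s[6:]  2  'ec'
  16  s[6:],s[19:]  1  'e'
  17  s[19:],s[2:]  0  ''
  18  s[2:],s[22:]  1  'h'
  19  s[22:],s[9:]  2  'hc'
  20  s[9:],s[4:]  2  'hc'
  21  s[4:],s[14:]  1  'h'
  22  s[14:],s[16:]  1  'h'
  23  s[16:],s[8:]  1  'h'

[0, 2, 0, 0, 1, 1, 2, 1, 0, 1, 1, 2, 2, 0, 1, 2, 1, 0, 1, 2, 2, 1, 1, 1]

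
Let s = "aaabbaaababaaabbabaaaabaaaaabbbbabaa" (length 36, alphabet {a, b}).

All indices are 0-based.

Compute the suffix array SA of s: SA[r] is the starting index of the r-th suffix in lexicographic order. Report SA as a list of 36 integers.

[35, 34, 23, 18, 24, 19, 5, 0, 11, 25, 20, 6, 1, 12, 26, 32, 21, 16, 9, 7, 2, 13, 27, 33, 22, 17, 4, 10, 31, 15, 8, 3, 30, 14, 29, 28]

rank | idx | suffix
   0 |  35 | a
   1 |  34 | aa
   2 |  23 | aaaaabbbbabaa
   3 |  18 | aaaabaaaaabbbbabaa
   4 |  24 | aaaabbbbabaa
   5 |  19 | aaabaaaaabbbbabaa
   6 |   5 | aaababaaabbabaaaabaaaaabbbbabaa
   7 |   0 | aaabbaaababaaabbabaaaabaaaaabbbbabaa
   8 |  11 | aaabbabaaaabaaaaabbbbabaa
   9 |  25 | aaabbbbabaa
  10 |  20 | aabaaaaabbbbabaa
  11 |   6 | aababaaabbabaaaabaaaaabbbbabaa
  12 |   1 | aabbaaababaaabbabaaaabaaaaabbbbabaa
  13 |  12 | aabbabaaaabaaaaabbbbabaa
  14 |  26 | aabbbbabaa
  15 |  32 | abaa
  16 |  21 | abaaaaabbbbabaa
  17 |  16 | abaaaabaaaaabbbbabaa
  18 |   9 | abaaabbabaaaabaaaaabbbbabaa
  19 |   7 | ababaaabbabaaaabaaaaabbbbabaa
  20 |   2 | abbaaababaaabbabaaaabaaaaabbbbabaa
  21 |  13 | abbabaaaabaaaaabbbbabaa
  22 |  27 | abbbbabaa
  23 |  33 | baa
  24 |  22 | baaaaabbbbabaa
  25 |  17 | baaaabaaaaabbbbabaa
  26 |   4 | baaababaaabbabaaaabaaaaabbbbabaa
  27 |  10 | baaabbabaaaabaaaaabbbbabaa
  28 |  31 | babaa
  29 |  15 | babaaaabaaaaabbbbabaa
  30 |   8 | babaaabbabaaaabaaaaabbbbabaa
  31 |   3 | bbaaababaaabbabaaaabaaaaabbbbabaa
  32 |  30 | bbabaa
  33 |  14 | bbabaaaabaaaaabbbbabaa
  34 |  29 | bbbabaa
  35 |  28 | bbbbabaa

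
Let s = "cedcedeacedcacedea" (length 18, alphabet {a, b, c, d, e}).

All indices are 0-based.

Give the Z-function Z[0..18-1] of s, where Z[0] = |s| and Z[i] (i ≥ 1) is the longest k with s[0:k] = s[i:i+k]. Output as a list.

Z[0]=18
i=1: i≥r, start 0; Z[1]=0
i=2: i≥r, start 0; Z[2]=0
i=3: i≥r, start 0; Z[3]=3 extend→box=[3,6)
i=4: min(r-i=2, Z[1]=0)=0; Z[4]=0
i=5: min(r-i=1, Z[2]=0)=0; Z[5]=0
i=6: i≥r, start 0; Z[6]=0
i=7: i≥r, start 0; Z[7]=0
i=8: i≥r, start 0; Z[8]=4 extend→box=[8,12)
i=9: min(r-i=3, Z[1]=0)=0; Z[9]=0
i=10: min(r-i=2, Z[2]=0)=0; Z[10]=0
i=11: min(r-i=1, Z[3]=3)=1; Z[11]=1
i=12: i≥r, start 0; Z[12]=0
i=13: i≥r, start 0; Z[13]=3 extend→box=[13,16)
i=14: min(r-i=2, Z[1]=0)=0; Z[14]=0
i=15: min(r-i=1, Z[2]=0)=0; Z[15]=0
i=16: i≥r, start 0; Z[16]=0
i=17: i≥r, start 0; Z[17]=0

[18, 0, 0, 3, 0, 0, 0, 0, 4, 0, 0, 1, 0, 3, 0, 0, 0, 0]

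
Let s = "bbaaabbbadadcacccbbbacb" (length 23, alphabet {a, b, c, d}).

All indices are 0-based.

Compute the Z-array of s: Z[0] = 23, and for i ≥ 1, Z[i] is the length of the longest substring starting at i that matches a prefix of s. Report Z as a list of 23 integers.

Z[0]=23
i=1: fresh scan; Z[1]=1 grow→box=[1,2)
i=2: fresh scan; Z[2]=0
i=3: fresh scan; Z[3]=0
i=4: fresh scan; Z[4]=0
i=5: fresh scan; Z[5]=2 grow→box=[5,7)
i=6: min(r-i=1, Z[1]=1)=1; Z[6]=3 grow→box=[6,9)
i=7: min(r-i=2, Z[1]=1)=1; Z[7]=1
i=8: min(r-i=1, Z[2]=0)=0; Z[8]=0
i=9: fresh scan; Z[9]=0
i=10: fresh scan; Z[10]=0
i=11: fresh scan; Z[11]=0
i=12: fresh scan; Z[12]=0
i=13: fresh scan; Z[13]=0
i=14: fresh scan; Z[14]=0
i=15: fresh scan; Z[15]=0
i=16: fresh scan; Z[16]=0
i=17: fresh scan; Z[17]=2 grow→box=[17,19)
i=18: min(r-i=1, Z[1]=1)=1; Z[18]=3 grow→box=[18,21)
i=19: min(r-i=2, Z[1]=1)=1; Z[19]=1
i=20: min(r-i=1, Z[2]=0)=0; Z[20]=0
i=21: fresh scan; Z[21]=0
i=22: fresh scan; Z[22]=1 grow→box=[22,23)

[23, 1, 0, 0, 0, 2, 3, 1, 0, 0, 0, 0, 0, 0, 0, 0, 0, 2, 3, 1, 0, 0, 1]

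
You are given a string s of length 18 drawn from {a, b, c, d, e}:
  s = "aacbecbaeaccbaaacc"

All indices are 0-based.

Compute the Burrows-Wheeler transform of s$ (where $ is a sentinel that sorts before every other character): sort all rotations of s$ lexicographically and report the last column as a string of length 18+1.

cb$aaaebccccceaaaab

rank  rotation             last
    0  $aacbecbaeaccbaaacc  c
    1  aaacc$aacbecbaeaccb  b
    2  aacbecbaeaccbaaacc$  $
    3  aacc$aacbecbaeaccba  a
    4  acbecbaeaccbaaacc$a  a
    5  acc$aacbecbaeaccbaa  a
    6  accbaaacc$aacbecbae  e
    7  aeaccbaaacc$aacbecb  b
    8  baaacc$aacbecbaeacc  c
    9  baeaccbaaacc$aacbec  c
   10  becbaeaccbaaacc$aac  c
   11  c$aacbecbaeaccbaaac  c
   12  cbaaacc$aacbecbaeac  c
   13  cbaeaccbaaacc$aacbe  e
   14  cbecbaeaccbaaacc$aa  a
   15  cc$aacbecbaeaccbaaa  a
   16  ccbaaacc$aacbecbaea  a
   17  eaccbaaacc$aacbecba  a
   18  ecbaeaccbaaacc$aacb  b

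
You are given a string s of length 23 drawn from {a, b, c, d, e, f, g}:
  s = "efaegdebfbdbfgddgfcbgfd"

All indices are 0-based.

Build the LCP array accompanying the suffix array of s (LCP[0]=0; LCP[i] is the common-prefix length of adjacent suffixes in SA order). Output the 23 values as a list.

rank→(start, suffix):
  0 → (2, 'aegdebfbdbfgddgfcbgfd')
  1 → (9, 'bdbfgddgfcbgfd')
  2 → (7, 'bfbdbfgddgfcbgfd')
  3 → (11, 'bfgddgfcbgfd')
  4 → (19, 'bgfd')
  5 → (18, 'cbgfd')
  6 → (22, 'd')
  7 → (10, 'dbfgddgfcbgfd')
  8 → (14, 'ddgfcbgfd')
  9 → (5, 'debfbdbfgddgfcbgfd')
  10 → (15, 'dgfcbgfd')
  11 → (6, 'ebfbdbfgddgfcbgfd')
  12 → (0, 'efaegdebfbdbfgddgfcbgfd')
  13 → (3, 'egdebfbdbfgddgfcbgfd')
  14 → (1, 'faegdebfbdbfgddgfcbgfd')
  15 → (8, 'fbdbfgddgfcbgfd')
  16 → (17, 'fcbgfd')
  17 → (21, 'fd')
  18 → (12, 'fgddgfcbgfd')
  19 → (13, 'gddgfcbgfd')
  20 → (4, 'gdebfbdbfgddgfcbgfd')
  21 → (16, 'gfcbgfd')
  22 → (20, 'gfd')

SA = [2, 9, 7, 11, 19, 18, 22, 10, 14, 5, 15, 6, 0, 3, 1, 8, 17, 21, 12, 13, 4, 16, 20]
rank  pair      lcp
   1  s[2:],s[9:]  0  ''
   2  s[9:],s[7:]  1  'b'
   3  s[7:],s[11:]  2  'bf'
   4  s[11:],s[19:]  1  'b'
   5  s[19:],s[18:]  0  ''
   6  s[18:],s[22:]  0  ''
   7  s[22:],s[10:]  1  'd'
   8  s[10:],s[14:]  1  'd'
   9  s[14:],s[5:]  1  'd'
  10  s[5:],s[15:]  1  'd'
  11  s[15:],s[6:]  0  ''
  12  s[6:],s[0:]  1  'e'
  13  s[0:],s[3:]  1  'e'
  14  s[3:],s[1:]  0  ''
  15  s[1:],s[8:]  1  'f'
  16  s[8:],s[17:]  1  'f'
  17  s[17:],s[21:]  1  'f'
  18  s[21:],s[12:]  1  'f'
  19  s[12:],s[13:]  0  ''
  20  s[13:],s[4:]  2  'gd'
  21  s[4:],s[16:]  1  'g'
  22  s[16:],s[20:]  2  'gf'

[0, 0, 1, 2, 1, 0, 0, 1, 1, 1, 1, 0, 1, 1, 0, 1, 1, 1, 1, 0, 2, 1, 2]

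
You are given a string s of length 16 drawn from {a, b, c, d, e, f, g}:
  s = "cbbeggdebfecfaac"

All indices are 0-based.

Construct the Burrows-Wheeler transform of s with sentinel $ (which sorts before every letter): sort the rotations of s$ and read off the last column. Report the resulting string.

cfacbea$egdfbcbge

rank  rotation           last
    0  $cbbeggdebfecfaac  c
    1  aac$cbbeggdebfecf  f
    2  ac$cbbeggdebfecfa  a
    3  bbeggdebfecfaac$c  c
    4  beggdebfecfaac$cb  b
    5  bfecfaac$cbbeggde  e
    6  c$cbbeggdebfecfaa  a
    7  cbbeggdebfecfaac$  $
    8  cfaac$cbbeggdebfe  e
    9  debfecfaac$cbbegg  g
   10  ebfecfaac$cbbeggd  d
   11  ecfaac$cbbeggdebf  f
   12  eggdebfecfaac$cbb  b
   13  faac$cbbeggdebfec  c
   14  fecfaac$cbbeggdeb  b
   15  gdebfecfaac$cbbeg  g
   16  ggdebfecfaac$cbbe  e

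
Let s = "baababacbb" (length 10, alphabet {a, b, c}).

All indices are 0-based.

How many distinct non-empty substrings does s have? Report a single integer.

rank→(start, suffix):
  0 → (1, 'aababacbb')
  1 → (2, 'ababacbb')
  2 → (4, 'abacbb')
  3 → (6, 'acbb')
  4 → (9, 'b')
  5 → (0, 'baababacbb')
  6 → (3, 'babacbb')
  7 → (5, 'bacbb')
  8 → (8, 'bb')
  9 → (7, 'cbb')

SA = [1, 2, 4, 6, 9, 0, 3, 5, 8, 7]
i: (SA[i-1],SA[i]) lcp shared
  1: (1,2) 1 'a'
  2: (2,4) 3 'aba'
  3: (4,6) 1 'a'
  4: (6,9) 0 ''
  5: (9,0) 1 'b'
  6: (0,3) 2 'ba'
  7: (3,5) 2 'ba'
  8: (5,8) 1 'b'
  9: (8,7) 0 ''

n(n+1)/2 = 10·11/2 = 55
Σ LCP = 0 + 1 + 3 + 1 + 0 + 1 + 2 + 2 + 1 + 0 = 11
distinct = 55 − 11 = 44

44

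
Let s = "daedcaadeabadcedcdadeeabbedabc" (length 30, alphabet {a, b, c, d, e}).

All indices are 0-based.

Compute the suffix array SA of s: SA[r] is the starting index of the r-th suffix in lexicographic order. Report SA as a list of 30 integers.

rank | idx | suffix
   0 |   5 | aadeabadcedcdadeeabbedabc
   1 |   9 | abadcedcdadeeabbedabc
   2 |  22 | abbedabc
   3 |  27 | abc
   4 |  11 | adcedcdadeeabbedabc
   5 |   6 | adeabadcedcdadeeabbedabc
   6 |  18 | adeeabbedabc
   7 |   1 | aedcaadeabadcedcdadeeabbedabc
   8 |  10 | badcedcdadeeabbedabc
   9 |  23 | bbedabc
  10 |  28 | bc
  11 |  24 | bedabc
  12 |  29 | c
  13 |   4 | caadeabadcedcdadeeabbedabc
  14 |  16 | cdadeeabbedabc
  15 |  13 | cedcdadeeabbedabc
  16 |  26 | dabc
  17 |  17 | dadeeabbedabc
  18 |   0 | daedcaadeabadcedcdadeeabbedabc
  19 |   3 | dcaadeabadcedcdadeeabbedabc
  20 |  15 | dcdadeeabbedabc
  21 |  12 | dcedcdadeeabbedabc
  22 |   7 | deabadcedcdadeeabbedabc
  23 |  19 | deeabbedabc
  24 |   8 | eabadcedcdadeeabbedabc
  25 |  21 | eabbedabc
  26 |  25 | edabc
  27 |   2 | edcaadeabadcedcdadeeabbedabc
  28 |  14 | edcdadeeabbedabc
  29 |  20 | eeabbedabc

[5, 9, 22, 27, 11, 6, 18, 1, 10, 23, 28, 24, 29, 4, 16, 13, 26, 17, 0, 3, 15, 12, 7, 19, 8, 21, 25, 2, 14, 20]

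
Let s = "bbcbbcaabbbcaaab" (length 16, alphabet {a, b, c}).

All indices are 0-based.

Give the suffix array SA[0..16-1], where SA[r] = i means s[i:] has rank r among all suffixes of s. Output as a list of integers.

[12, 13, 6, 14, 7, 15, 8, 9, 3, 0, 10, 4, 1, 11, 5, 2]

sorted suffixes:
  #0 SA[0]=12  'aaab'
  #1 SA[1]=13  'aab'
  #2 SA[2]=6  'aabbbcaaab'
  #3 SA[3]=14  'ab'
  #4 SA[4]=7  'abbbcaaab'
  #5 SA[5]=15  'b'
  #6 SA[6]=8  'bbbcaaab'
  #7 SA[7]=9  'bbcaaab'
  #8 SA[8]=3  'bbcaabbbcaaab'
  #9 SA[9]=0  'bbcbbcaabbbcaaab'
  #10 SA[10]=10  'bcaaab'
  #11 SA[11]=4  'bcaabbbcaaab'
  #12 SA[12]=1  'bcbbcaabbbcaaab'
  #13 SA[13]=11  'caaab'
  #14 SA[14]=5  'caabbbcaaab'
  #15 SA[15]=2  'cbbcaabbbcaaab'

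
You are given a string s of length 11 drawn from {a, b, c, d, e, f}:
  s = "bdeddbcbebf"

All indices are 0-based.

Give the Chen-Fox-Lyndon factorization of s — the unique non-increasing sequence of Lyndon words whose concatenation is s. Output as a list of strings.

["bdedd", "bcbebf"]

emit factor 1: 'bdedd' (i=0, period=5)
emit factor 2: 'bcbebf' (i=5, period=6)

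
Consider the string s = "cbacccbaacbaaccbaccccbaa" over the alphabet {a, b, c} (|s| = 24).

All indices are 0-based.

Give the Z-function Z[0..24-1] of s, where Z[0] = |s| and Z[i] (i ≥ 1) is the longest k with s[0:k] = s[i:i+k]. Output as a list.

Z[0]=24
i=1: outside box; Z[1]=0
i=2: outside box; Z[2]=0
i=3: outside box; Z[3]=1 extend→box=[3,4)
i=4: outside box; Z[4]=1 extend→box=[4,5)
i=5: outside box; Z[5]=3 extend→box=[5,8)
i=6: min(r-i=2, Z[1]=0)=0; Z[6]=0
i=7: min(r-i=1, Z[2]=0)=0; Z[7]=0
i=8: outside box; Z[8]=0
i=9: outside box; Z[9]=3 extend→box=[9,12)
i=10: min(r-i=2, Z[1]=0)=0; Z[10]=0
i=11: min(r-i=1, Z[2]=0)=0; Z[11]=0
i=12: outside box; Z[12]=0
i=13: outside box; Z[13]=1 extend→box=[13,14)
i=14: outside box; Z[14]=6 extend→box=[14,20)
i=15: min(r-i=5, Z[1]=0)=0; Z[15]=0
i=16: min(r-i=4, Z[2]=0)=0; Z[16]=0
i=17: min(r-i=3, Z[3]=1)=1; Z[17]=1
i=18: min(r-i=2, Z[4]=1)=1; Z[18]=1
i=19: min(r-i=1, Z[5]=3)=1; Z[19]=1
i=20: outside box; Z[20]=3 extend→box=[20,23)
i=21: min(r-i=2, Z[1]=0)=0; Z[21]=0
i=22: min(r-i=1, Z[2]=0)=0; Z[22]=0
i=23: outside box; Z[23]=0

[24, 0, 0, 1, 1, 3, 0, 0, 0, 3, 0, 0, 0, 1, 6, 0, 0, 1, 1, 1, 3, 0, 0, 0]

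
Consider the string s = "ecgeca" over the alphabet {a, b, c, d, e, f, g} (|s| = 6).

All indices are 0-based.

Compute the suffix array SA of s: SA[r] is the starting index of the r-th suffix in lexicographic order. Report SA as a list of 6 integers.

rank | idx | suffix
   0 |   5 | a
   1 |   4 | ca
   2 |   1 | cgeca
   3 |   3 | eca
   4 |   0 | ecgeca
   5 |   2 | geca

[5, 4, 1, 3, 0, 2]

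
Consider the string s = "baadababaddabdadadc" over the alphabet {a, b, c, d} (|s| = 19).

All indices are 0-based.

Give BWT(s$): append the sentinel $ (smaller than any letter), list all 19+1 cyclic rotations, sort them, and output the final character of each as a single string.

rank  rotation              last
    0  $baadababaddabdadadc  c
    1  aadababaddabdadadc$b  b
    2  ababaddabdadadc$baad  d
    3  abaddabdadadc$baadab  b
    4  abdadadc$baadababadd  d
    5  adababaddabdadadc$ba  a
    6  adadc$baadababaddabd  d
    7  adc$baadababaddabdad  d
    8  addabdadadc$baadabab  b
    9  baadababaddabdadadc$  $
   10  babaddabdadadc$baada  a
   11  baddabdadadc$baadaba  a
   12  bdadadc$baadababadda  a
   13  c$baadababaddabdadad  d
   14  dababaddabdadadc$baa  a
   15  dabdadadc$baadababad  d
   16  dadadc$baadababaddab  b
   17  dadc$baadababaddabda  a
   18  dc$baadababaddabdada  a
   19  ddabdadadc$baadababa  a

cbdbdaddb$aaadadbaaa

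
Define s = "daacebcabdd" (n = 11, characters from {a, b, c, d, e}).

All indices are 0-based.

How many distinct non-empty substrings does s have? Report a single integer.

60

rank | idx | suffix
   0 |   1 | aacebcabdd
   1 |   7 | abdd
   2 |   2 | acebcabdd
   3 |   5 | bcabdd
   4 |   8 | bdd
   5 |   6 | cabdd
   6 |   3 | cebcabdd
   7 |  10 | d
   8 |   0 | daacebcabdd
   9 |   9 | dd
  10 |   4 | ebcabdd

SA = [1, 7, 2, 5, 8, 6, 3, 10, 0, 9, 4]
i: (SA[i-1],SA[i]) lcp shared
  1: (1,7) 1 'a'
  2: (7,2) 1 'a'
  3: (2,5) 0 ''
  4: (5,8) 1 'b'
  5: (8,6) 0 ''
  6: (6,3) 1 'c'
  7: (3,10) 0 ''
  8: (10,0) 1 'd'
  9: (0,9) 1 'd'
  10: (9,4) 0 ''

n(n+1)/2 = 11·12/2 = 66
Σ LCP = 0 + 1 + 1 + 0 + 1 + 0 + 1 + 0 + 1 + 1 + 0 = 6
distinct = 66 − 6 = 60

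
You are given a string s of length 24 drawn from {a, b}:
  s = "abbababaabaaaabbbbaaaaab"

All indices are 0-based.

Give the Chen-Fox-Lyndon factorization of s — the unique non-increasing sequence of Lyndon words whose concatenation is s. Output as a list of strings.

emit factor 1: 'abb' (i=0, period=3)
emit factor 2: 'ab' (i=3, period=2)
emit factor 3: 'ab' (i=5, period=2)
emit factor 4: 'aab' (i=7, period=3)
emit factor 5: 'aaaabbbb' (i=10, period=8)
emit factor 6: 'aaaaab' (i=18, period=6)

["abb", "ab", "ab", "aab", "aaaabbbb", "aaaaab"]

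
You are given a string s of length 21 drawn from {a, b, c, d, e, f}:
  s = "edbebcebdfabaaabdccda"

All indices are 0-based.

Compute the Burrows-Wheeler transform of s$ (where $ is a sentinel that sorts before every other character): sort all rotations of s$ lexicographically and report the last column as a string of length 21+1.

adbafaaeaeddcbcebbbc$d

rank  rotation                last
    0  $edbebcebdfabaaabdccda  a
    1  a$edbebcebdfabaaabdccd  d
    2  aaabdccda$edbebcebdfab  b
    3  aabdccda$edbebcebdfaba  a
    4  abaaabdccda$edbebcebdf  f
    5  abdccda$edbebcebdfabaa  a
    6  baaabdccda$edbebcebdfa  a
    7  bcebdfabaaabdccda$edbe  e
    8  bdccda$edbebcebdfabaaa  a
    9  bdfabaaabdccda$edbebce  e
   10  bebcebdfabaaabdccda$ed  d
   11  ccda$edbebcebdfabaaabd  d
   12  cda$edbebcebdfabaaabdc  c
   13  cebdfabaaabdccda$edbeb  b
   14  da$edbebcebdfabaaabdcc  c
   15  dbebcebdfabaaabdccda$e  e
   16  dccda$edbebcebdfabaaab  b
   17  dfabaaabdccda$edbebceb  b
   18  ebcebdfabaaabdccda$edb  b
   19  ebdfabaaabdccda$edbebc  c
   20  edbebcebdfabaaabdccda$  $
   21  fabaaabdccda$edbebcebd  d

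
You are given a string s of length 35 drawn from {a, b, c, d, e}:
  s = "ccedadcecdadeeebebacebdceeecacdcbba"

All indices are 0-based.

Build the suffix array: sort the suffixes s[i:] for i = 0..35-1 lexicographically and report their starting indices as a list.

rank | idx | suffix
   0 |  34 | a
   1 |  28 | acdcbba
   2 |  18 | acebdceeecacdcbba
   3 |   4 | adcecdadeeebebacebdceeecacdcbba
   4 |  10 | adeeebebacebdceeecacdcbba
   5 |  33 | ba
   6 |  17 | bacebdceeecacdcbba
   7 |  32 | bba
   8 |  21 | bdceeecacdcbba
   9 |  15 | bebacebdceeecacdcbba
  10 |  27 | cacdcbba
  11 |  31 | cbba
  12 |   0 | ccedadcecdadeeebebacebdceeecacdcbba
  13 |   8 | cdadeeebebacebdceeecacdcbba
  14 |  29 | cdcbba
  15 |  19 | cebdceeecacdcbba
  16 |   6 | cecdadeeebebacebdceeecacdcbba
  17 |   1 | cedadcecdadeeebebacebdceeecacdcbba
  18 |  23 | ceeecacdcbba
  19 |   3 | dadcecdadeeebebacebdceeecacdcbba
  20 |   9 | dadeeebebacebdceeecacdcbba
  21 |  30 | dcbba
  22 |   5 | dcecdadeeebebacebdceeecacdcbba
  23 |  22 | dceeecacdcbba
  24 |  11 | deeebebacebdceeecacdcbba
  25 |  16 | ebacebdceeecacdcbba
  26 |  20 | ebdceeecacdcbba
  27 |  14 | ebebacebdceeecacdcbba
  28 |  26 | ecacdcbba
  29 |   7 | ecdadeeebebacebdceeecacdcbba
  30 |   2 | edadcecdadeeebebacebdceeecacdcbba
  31 |  13 | eebebacebdceeecacdcbba
  32 |  25 | eecacdcbba
  33 |  12 | eeebebacebdceeecacdcbba
  34 |  24 | eeecacdcbba

[34, 28, 18, 4, 10, 33, 17, 32, 21, 15, 27, 31, 0, 8, 29, 19, 6, 1, 23, 3, 9, 30, 5, 22, 11, 16, 20, 14, 26, 7, 2, 13, 25, 12, 24]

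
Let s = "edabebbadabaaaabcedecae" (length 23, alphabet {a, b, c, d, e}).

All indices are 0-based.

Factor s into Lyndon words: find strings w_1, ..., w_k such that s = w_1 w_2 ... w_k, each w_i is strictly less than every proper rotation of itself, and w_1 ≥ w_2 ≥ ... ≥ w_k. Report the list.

emit factor 1: 'e' (i=0, period=1)
emit factor 2: 'd' (i=1, period=1)
emit factor 3: 'abebbad' (i=2, period=7)
emit factor 4: 'ab' (i=9, period=2)
emit factor 5: 'aaaabcedecae' (i=11, period=12)

["e", "d", "abebbad", "ab", "aaaabcedecae"]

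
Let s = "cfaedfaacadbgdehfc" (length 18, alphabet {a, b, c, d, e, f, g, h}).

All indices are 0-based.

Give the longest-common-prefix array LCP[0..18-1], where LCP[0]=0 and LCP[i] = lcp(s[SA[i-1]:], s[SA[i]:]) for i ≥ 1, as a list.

rank | idx | suffix
   0 |   6 | aacadbgdehfc
   1 |   7 | acadbgdehfc
   2 |   9 | adbgdehfc
   3 |   2 | aedfaacadbgdehfc
   4 |  11 | bgdehfc
   5 |  17 | c
   6 |   8 | cadbgdehfc
   7 |   0 | cfaedfaacadbgdehfc
   8 |  10 | dbgdehfc
   9 |  13 | dehfc
  10 |   4 | dfaacadbgdehfc
  11 |   3 | edfaacadbgdehfc
  12 |  14 | ehfc
  13 |   5 | faacadbgdehfc
  14 |   1 | faedfaacadbgdehfc
  15 |  16 | fc
  16 |  12 | gdehfc
  17 |  15 | hfc

SA = [6, 7, 9, 2, 11, 17, 8, 0, 10, 13, 4, 3, 14, 5, 1, 16, 12, 15]
rank  pair      lcp
   1  s[6:],s[7:]  1  'a'
   2  s[7:],s[9:]  1  'a'
   3  s[9:],s[2:]  1  'a'
   4  s[2:],s[11:]  0  ''
   5  s[11:],s[17:]  0  ''
   6  s[17:],s[8:]  1  'c'
   7  s[8:],s[0:]  1  'c'
   8  s[0:],s[10:]  0  ''
   9  s[10:],s[13:]  1  'd'
  10  s[13:],s[4:]  1  'd'
  11  s[4:],s[3:]  0  ''
  12  s[3:],s[14:]  1  'e'
  13  s[14:],s[5:]  0  ''
  14  s[5:],s[1:]  2  'fa'
  15  s[1:],s[16:]  1  'f'
  16  s[16:],s[12:]  0  ''
  17  s[12:],s[15:]  0  ''

[0, 1, 1, 1, 0, 0, 1, 1, 0, 1, 1, 0, 1, 0, 2, 1, 0, 0]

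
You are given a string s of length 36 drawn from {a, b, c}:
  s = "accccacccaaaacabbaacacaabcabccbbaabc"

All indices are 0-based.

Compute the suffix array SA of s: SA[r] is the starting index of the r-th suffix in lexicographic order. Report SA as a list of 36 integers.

sorted suffixes:
  #0 SA[0]=9  'aaaacabbaacacaabcabccbbaabc'
  #1 SA[1]=10  'aaacabbaacacaabcabccbbaabc'
  #2 SA[2]=32  'aabc'
  #3 SA[3]=22  'aabcabccbbaabc'
  #4 SA[4]=11  'aacabbaacacaabcabccbbaabc'
  #5 SA[5]=17  'aacacaabcabccbbaabc'
  #6 SA[6]=14  'abbaacacaabcabccbbaabc'
  #7 SA[7]=33  'abc'
  #8 SA[8]=23  'abcabccbbaabc'
  #9 SA[9]=26  'abccbbaabc'
  #10 SA[10]=20  'acaabcabccbbaabc'
  #11 SA[11]=12  'acabbaacacaabcabccbbaabc'
  #12 SA[12]=18  'acacaabcabccbbaabc'
  #13 SA[13]=5  'acccaaaacabbaacacaabcabccbbaabc'
  #14 SA[14]=0  'accccacccaaaacabbaacacaabcabccbbaabc'
  #15 SA[15]=31  'baabc'
  #16 SA[16]=16  'baacacaabcabccbbaabc'
  #17 SA[17]=30  'bbaabc'
  #18 SA[18]=15  'bbaacacaabcabccbbaabc'
  #19 SA[19]=34  'bc'
  #20 SA[20]=24  'bcabccbbaabc'
  #21 SA[21]=27  'bccbbaabc'
  #22 SA[22]=35  'c'
  #23 SA[23]=8  'caaaacabbaacacaabcabccbbaabc'
  #24 SA[24]=21  'caabcabccbbaabc'
  #25 SA[25]=13  'cabbaacacaabcabccbbaabc'
  #26 SA[26]=25  'cabccbbaabc'
  #27 SA[27]=19  'cacaabcabccbbaabc'
  #28 SA[28]=4  'cacccaaaacabbaacacaabcabccbbaabc'
  #29 SA[29]=29  'cbbaabc'
  #30 SA[30]=7  'ccaaaacabbaacacaabcabccbbaabc'
  #31 SA[31]=3  'ccacccaaaacabbaacacaabcabccbbaabc'
  #32 SA[32]=28  'ccbbaabc'
  #33 SA[33]=6  'cccaaaacabbaacacaabcabccbbaabc'
  #34 SA[34]=2  'cccacccaaaacabbaacacaabcabccbbaabc'
  #35 SA[35]=1  'ccccacccaaaacabbaacacaabcabccbbaabc'

[9, 10, 32, 22, 11, 17, 14, 33, 23, 26, 20, 12, 18, 5, 0, 31, 16, 30, 15, 34, 24, 27, 35, 8, 21, 13, 25, 19, 4, 29, 7, 3, 28, 6, 2, 1]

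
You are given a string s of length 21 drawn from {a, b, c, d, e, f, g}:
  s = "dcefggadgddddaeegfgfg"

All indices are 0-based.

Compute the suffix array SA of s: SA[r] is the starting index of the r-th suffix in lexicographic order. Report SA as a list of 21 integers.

[6, 13, 1, 12, 0, 11, 10, 9, 7, 14, 2, 15, 19, 17, 3, 20, 5, 8, 18, 16, 4]

sorted suffixes:
  #0 SA[0]=6  'adgddddaeegfgfg'
  #1 SA[1]=13  'aeegfgfg'
  #2 SA[2]=1  'cefggadgddddaeegfgfg'
  #3 SA[3]=12  'daeegfgfg'
  #4 SA[4]=0  'dcefggadgddddaeegfgfg'
  #5 SA[5]=11  'ddaeegfgfg'
  #6 SA[6]=10  'dddaeegfgfg'
  #7 SA[7]=9  'ddddaeegfgfg'
  #8 SA[8]=7  'dgddddaeegfgfg'
  #9 SA[9]=14  'eegfgfg'
  #10 SA[10]=2  'efggadgddddaeegfgfg'
  #11 SA[11]=15  'egfgfg'
  #12 SA[12]=19  'fg'
  #13 SA[13]=17  'fgfg'
  #14 SA[14]=3  'fggadgddddaeegfgfg'
  #15 SA[15]=20  'g'
  #16 SA[16]=5  'gadgddddaeegfgfg'
  #17 SA[17]=8  'gddddaeegfgfg'
  #18 SA[18]=18  'gfg'
  #19 SA[19]=16  'gfgfg'
  #20 SA[20]=4  'ggadgddddaeegfgfg'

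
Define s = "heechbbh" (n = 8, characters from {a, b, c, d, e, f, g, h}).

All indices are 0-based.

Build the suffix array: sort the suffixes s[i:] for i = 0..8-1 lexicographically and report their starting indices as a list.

[5, 6, 3, 2, 1, 7, 4, 0]

rank | idx | suffix
   0 |   5 | bbh
   1 |   6 | bh
   2 |   3 | chbbh
   3 |   2 | echbbh
   4 |   1 | eechbbh
   5 |   7 | h
   6 |   4 | hbbh
   7 |   0 | heechbbh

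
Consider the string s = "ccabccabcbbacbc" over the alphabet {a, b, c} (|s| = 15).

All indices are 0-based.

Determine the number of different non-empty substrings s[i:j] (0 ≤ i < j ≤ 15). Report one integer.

96

rank→(start, suffix):
  0 → (6, 'abcbbacbc')
  1 → (2, 'abccabcbbacbc')
  2 → (11, 'acbc')
  3 → (10, 'bacbc')
  4 → (9, 'bbacbc')
  5 → (13, 'bc')
  6 → (7, 'bcbbacbc')
  7 → (3, 'bccabcbbacbc')
  8 → (14, 'c')
  9 → (5, 'cabcbbacbc')
  10 → (1, 'cabccabcbbacbc')
  11 → (8, 'cbbacbc')
  12 → (12, 'cbc')
  13 → (4, 'ccabcbbacbc')
  14 → (0, 'ccabccabcbbacbc')

SA = [6, 2, 11, 10, 9, 13, 7, 3, 14, 5, 1, 8, 12, 4, 0]
i: (SA[i-1],SA[i]) lcp shared
  1: (6,2) 3 'abc'
  2: (2,11) 1 'a'
  3: (11,10) 0 ''
  4: (10,9) 1 'b'
  5: (9,13) 1 'b'
  6: (13,7) 2 'bc'
  7: (7,3) 2 'bc'
  8: (3,14) 0 ''
  9: (14,5) 1 'c'
  10: (5,1) 4 'cabc'
  11: (1,8) 1 'c'
  12: (8,12) 2 'cb'
  13: (12,4) 1 'c'
  14: (4,0) 5 'ccabc'

n(n+1)/2 = 15·16/2 = 120
Σ LCP = 0 + 3 + 1 + 0 + 1 + 1 + 2 + 2 + 0 + 1 + 4 + 1 + 2 + 1 + 5 = 24
distinct = 120 − 24 = 96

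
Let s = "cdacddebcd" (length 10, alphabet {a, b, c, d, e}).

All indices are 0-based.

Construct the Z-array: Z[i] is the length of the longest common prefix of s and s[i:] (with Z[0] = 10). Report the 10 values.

[10, 0, 0, 2, 0, 0, 0, 0, 2, 0]

Z[0]=10
i=1: fresh scan; Z[1]=0
i=2: fresh scan; Z[2]=0
i=3: fresh scan; Z[3]=2 scan→box=[3,5)
i=4: min(r-i=1, Z[1]=0)=0; Z[4]=0
i=5: fresh scan; Z[5]=0
i=6: fresh scan; Z[6]=0
i=7: fresh scan; Z[7]=0
i=8: fresh scan; Z[8]=2 scan→box=[8,10)
i=9: min(r-i=1, Z[1]=0)=0; Z[9]=0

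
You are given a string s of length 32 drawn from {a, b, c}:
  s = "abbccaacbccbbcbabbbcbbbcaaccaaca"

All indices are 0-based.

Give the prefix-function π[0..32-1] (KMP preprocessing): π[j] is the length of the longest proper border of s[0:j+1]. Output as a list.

[0, 0, 0, 0, 0, 1, 1, 0, 0, 0, 0, 0, 0, 0, 0, 1, 2, 3, 0, 0, 0, 0, 0, 0, 1, 1, 0, 0, 1, 1, 0, 1]

π[0] = 0
j=1 s[j]='b': π[1]=0 (border '')
j=2 s[j]='b': π[2]=0 (border '')
j=3 s[j]='c': π[3]=0 (border '')
j=4 s[j]='c': π[4]=0 (border '')
j=5 s[j]='a': π[5]=1 (border 'a')
j=6 s[j]='a': k: 1→0; π[6]=1 (border 'a')
j=7 s[j]='c': k: 1→0; π[7]=0 (border '')
j=8 s[j]='b': π[8]=0 (border '')
j=9 s[j]='c': π[9]=0 (border '')
j=10 s[j]='c': π[10]=0 (border '')
j=11 s[j]='b': π[11]=0 (border '')
j=12 s[j]='b': π[12]=0 (border '')
j=13 s[j]='c': π[13]=0 (border '')
j=14 s[j]='b': π[14]=0 (border '')
j=15 s[j]='a': π[15]=1 (border 'a')
j=16 s[j]='b': π[16]=2 (border 'ab')
j=17 s[j]='b': π[17]=3 (border 'abb')
j=18 s[j]='b': k: 3→0; π[18]=0 (border '')
j=19 s[j]='c': π[19]=0 (border '')
j=20 s[j]='b': π[20]=0 (border '')
j=21 s[j]='b': π[21]=0 (border '')
j=22 s[j]='b': π[22]=0 (border '')
j=23 s[j]='c': π[23]=0 (border '')
j=24 s[j]='a': π[24]=1 (border 'a')
j=25 s[j]='a': k: 1→0; π[25]=1 (border 'a')
j=26 s[j]='c': k: 1→0; π[26]=0 (border '')
j=27 s[j]='c': π[27]=0 (border '')
j=28 s[j]='a': π[28]=1 (border 'a')
j=29 s[j]='a': k: 1→0; π[29]=1 (border 'a')
j=30 s[j]='c': k: 1→0; π[30]=0 (border '')
j=31 s[j]='a': π[31]=1 (border 'a')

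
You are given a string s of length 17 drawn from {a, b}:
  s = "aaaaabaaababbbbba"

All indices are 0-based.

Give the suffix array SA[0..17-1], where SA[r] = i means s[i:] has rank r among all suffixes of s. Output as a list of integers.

[16, 0, 1, 2, 6, 3, 7, 4, 8, 10, 15, 5, 9, 14, 13, 12, 11]

rank→(start, suffix):
  0 → (16, 'a')
  1 → (0, 'aaaaabaaababbbbba')
  2 → (1, 'aaaabaaababbbbba')
  3 → (2, 'aaabaaababbbbba')
  4 → (6, 'aaababbbbba')
  5 → (3, 'aabaaababbbbba')
  6 → (7, 'aababbbbba')
  7 → (4, 'abaaababbbbba')
  8 → (8, 'ababbbbba')
  9 → (10, 'abbbbba')
  10 → (15, 'ba')
  11 → (5, 'baaababbbbba')
  12 → (9, 'babbbbba')
  13 → (14, 'bba')
  14 → (13, 'bbba')
  15 → (12, 'bbbba')
  16 → (11, 'bbbbba')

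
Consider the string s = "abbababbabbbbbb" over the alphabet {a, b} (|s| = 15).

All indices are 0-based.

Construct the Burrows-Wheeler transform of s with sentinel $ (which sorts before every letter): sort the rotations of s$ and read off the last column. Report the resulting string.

bb$bbbbabbaabbba

rank  rotation          last
    0  $abbababbabbbbbb  b
    1  ababbabbbbbb$abb  b
    2  abbababbabbbbbb$  $
    3  abbabbbbbb$abbab  b
    4  abbbbbb$abbababb  b
    5  b$abbababbabbbbb  b
    6  bababbabbbbbb$ab  b
    7  babbabbbbbb$abba  a
    8  babbbbbb$abbabab  b
    9  bb$abbababbabbbb  b
   10  bbababbabbbbbb$a  a
   11  bbabbbbbb$abbaba  a
   12  bbb$abbababbabbb  b
   13  bbbb$abbababbabb  b
   14  bbbbb$abbababbab  b
   15  bbbbbb$abbababba  a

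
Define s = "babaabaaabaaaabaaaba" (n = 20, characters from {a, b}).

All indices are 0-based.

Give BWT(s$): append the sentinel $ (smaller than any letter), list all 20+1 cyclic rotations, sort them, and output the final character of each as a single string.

abbbbaaaabaaaabaaaaa$

rank  rotation               last
    0  $babaabaaabaaaabaaaba  a
    1  a$babaabaaabaaaabaaab  b
    2  aaaabaaaba$babaabaaab  b
    3  aaaba$babaabaaabaaaab  b
    4  aaabaaaabaaaba$babaab  b
    5  aaabaaaba$babaabaaaba  a
    6  aaba$babaabaaabaaaaba  a
    7  aabaaaabaaaba$babaaba  a
    8  aabaaaba$babaabaaabaa  a
    9  aabaaabaaaabaaaba$bab  b
   10  aba$babaabaaabaaaabaa  a
   11  abaaaabaaaba$babaabaa  a
   12  abaaaba$babaabaaabaaa  a
   13  abaaabaaaabaaaba$baba  a
   14  abaabaaabaaaabaaaba$b  b
   15  ba$babaabaaabaaaabaaa  a
   16  baaaabaaaba$babaabaaa  a
   17  baaaba$babaabaaabaaaa  a
   18  baaabaaaabaaaba$babaa  a
   19  baabaaabaaaabaaaba$ba  a
   20  babaabaaabaaaabaaaba$  $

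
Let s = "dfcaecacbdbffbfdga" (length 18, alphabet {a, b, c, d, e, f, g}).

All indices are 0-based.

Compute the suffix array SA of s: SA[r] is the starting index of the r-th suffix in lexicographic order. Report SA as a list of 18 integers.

rank | idx | suffix
   0 |  17 | a
   1 |   6 | acbdbffbfdga
   2 |   3 | aecacbdbffbfdga
   3 |   8 | bdbffbfdga
   4 |  13 | bfdga
   5 |  10 | bffbfdga
   6 |   5 | cacbdbffbfdga
   7 |   2 | caecacbdbffbfdga
   8 |   7 | cbdbffbfdga
   9 |   9 | dbffbfdga
  10 |   0 | dfcaecacbdbffbfdga
  11 |  15 | dga
  12 |   4 | ecacbdbffbfdga
  13 |  12 | fbfdga
  14 |   1 | fcaecacbdbffbfdga
  15 |  14 | fdga
  16 |  11 | ffbfdga
  17 |  16 | ga

[17, 6, 3, 8, 13, 10, 5, 2, 7, 9, 0, 15, 4, 12, 1, 14, 11, 16]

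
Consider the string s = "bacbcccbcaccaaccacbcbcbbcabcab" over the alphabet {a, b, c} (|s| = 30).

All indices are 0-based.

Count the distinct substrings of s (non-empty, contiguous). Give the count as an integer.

403

rank | idx | suffix
   0 |  12 | aaccacbcbcbbcabcab
   1 |  28 | ab
   2 |  25 | abcab
   3 |  16 | acbcbcbbcabcab
   4 |   1 | acbcccbcaccaaccacbcbcbbcabcab
   5 |   9 | accaaccacbcbcbbcabcab
   6 |  13 | accacbcbcbbcabcab
   7 |  29 | b
   8 |   0 | bacbcccbcaccaaccacbcbcbbcabcab
   9 |  22 | bbcabcab
  10 |  26 | bcab
  11 |  23 | bcabcab
  12 |   7 | bcaccaaccacbcbcbbcabcab
  13 |  20 | bcbbcabcab
  14 |  18 | bcbcbbcabcab
  15 |   3 | bcccbcaccaaccacbcbcbbcabcab
  16 |  11 | caaccacbcbcbbcabcab
  17 |  27 | cab
  18 |  24 | cabcab
  19 |  15 | cacbcbcbbcabcab
  20 |   8 | caccaaccacbcbcbbcabcab
  21 |  21 | cbbcabcab
  22 |   6 | cbcaccaaccacbcbcbbcabcab
  23 |  19 | cbcbbcabcab
  24 |  17 | cbcbcbbcabcab
  25 |   2 | cbcccbcaccaaccacbcbcbbcabcab
  26 |  10 | ccaaccacbcbcbbcabcab
  27 |  14 | ccacbcbcbbcabcab
  28 |   5 | ccbcaccaaccacbcbcbbcabcab
  29 |   4 | cccbcaccaaccacbcbcbbcabcab

SA = [12, 28, 25, 16, 1, 9, 13, 29, 0, 22, 26, 23, 7, 20, 18, 3, 11, 27, 24, 15, 8, 21, 6, 19, 17, 2, 10, 14, 5, 4]
rank  pair      lcp
   1  s[12:],s[28:]  1  'a'
   2  s[28:],s[25:]  2  'ab'
   3  s[25:],s[16:]  1  'a'
   4  s[16:],s[1:]  4  'acbc'
   5  s[1:],s[9:]  2  'ac'
   6  s[9:],s[13:]  4  'acca'
   7  s[13:],s[29:]  0  ''
   8  s[29:],s[0:]  1  'b'
   9  s[0:],s[22:]  1  'b'
  10  s[22:],s[26:]  1  'b'
  11  s[26:],s[23:]  4  'bcab'
  12  s[23:],s[7:]  3  'bca'
  13  s[7:],s[20:]  2  'bc'
  14  s[20:],s[18:]  3  'bcb'
  15  s[18:],s[3:]  2  'bc'
  16  s[3:],s[11:]  0  ''
  17  s[11:],s[27:]  2  'ca'
  18  s[27:],s[24:]  3  'cab'
  19  s[24:],s[15:]  2  'ca'
  20  s[15:],s[8:]  3  'cac'
  21  s[8:],s[21:]  1  'c'
  22  s[21:],s[6:]  2  'cb'
  23  s[6:],s[19:]  3  'cbc'
  24  s[19:],s[17:]  4  'cbcb'
  25  s[17:],s[2:]  3  'cbc'
  26  s[2:],s[10:]  1  'c'
  27  s[10:],s[14:]  3  'cca'
  28  s[14:],s[5:]  2  'cc'
  29  s[5:],s[4:]  2  'cc'

n(n+1)/2 = 30·31/2 = 465
Σ LCP = 0 + 1 + 2 + 1 + 4 + 2 + 4 + 0 + 1 + 1 + 1 + 4 + 3 + 2 + 3 + 2 + 0 + 2 + 3 + 2 + 3 + 1 + 2 + 3 + 4 + 3 + 1 + 3 + 2 + 2 = 62
distinct = 465 − 62 = 403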